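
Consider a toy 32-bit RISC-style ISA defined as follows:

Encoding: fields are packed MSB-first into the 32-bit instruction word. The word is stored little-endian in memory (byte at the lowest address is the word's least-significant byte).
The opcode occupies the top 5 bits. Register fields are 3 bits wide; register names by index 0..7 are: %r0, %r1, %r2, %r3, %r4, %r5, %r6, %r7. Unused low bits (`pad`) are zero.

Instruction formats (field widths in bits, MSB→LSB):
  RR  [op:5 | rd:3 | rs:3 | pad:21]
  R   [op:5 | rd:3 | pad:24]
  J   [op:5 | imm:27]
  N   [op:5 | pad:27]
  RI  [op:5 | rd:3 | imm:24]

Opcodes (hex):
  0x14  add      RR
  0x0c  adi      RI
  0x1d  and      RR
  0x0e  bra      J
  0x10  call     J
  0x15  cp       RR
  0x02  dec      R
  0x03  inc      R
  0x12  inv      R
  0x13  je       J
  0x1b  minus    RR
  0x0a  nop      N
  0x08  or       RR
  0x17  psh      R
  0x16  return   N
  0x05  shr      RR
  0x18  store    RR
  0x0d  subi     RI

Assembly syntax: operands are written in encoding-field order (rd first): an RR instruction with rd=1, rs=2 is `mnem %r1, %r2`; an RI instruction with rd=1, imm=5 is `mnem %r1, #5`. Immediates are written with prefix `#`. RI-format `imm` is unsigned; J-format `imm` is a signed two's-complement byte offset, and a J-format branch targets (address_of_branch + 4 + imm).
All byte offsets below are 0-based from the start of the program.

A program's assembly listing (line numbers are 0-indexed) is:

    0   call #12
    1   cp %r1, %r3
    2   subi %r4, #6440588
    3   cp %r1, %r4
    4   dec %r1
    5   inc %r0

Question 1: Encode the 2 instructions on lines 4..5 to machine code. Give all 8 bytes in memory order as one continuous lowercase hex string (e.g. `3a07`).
0000001100000018

4. dec fields op=0x2:5|rd=1:3|pad=0:24 → word 11000000h → 00 00 00 11
5. inc fields op=0x3:5|rd=0:3|pad=0:24 → word 18000000h → 00 00 00 18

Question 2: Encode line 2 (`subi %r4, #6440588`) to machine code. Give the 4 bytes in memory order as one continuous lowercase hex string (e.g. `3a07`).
8c46626c

line 2 (subi): pack op=0xd:5|rd=4:3|imm=6440588:24 = 0x6c62468c; little→ 8c 46 62 6c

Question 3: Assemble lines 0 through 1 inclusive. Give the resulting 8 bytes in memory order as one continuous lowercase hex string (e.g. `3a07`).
L0: call op=0x10:5|imm=12:27 ⇒ 0x8000000c ⇒ little 0c 00 00 80
L1: cp op=0x15:5|rd=1:3|rs=3:3|pad=0:21 ⇒ 0xa9600000 ⇒ little 00 00 60 a9

0c000080000060a9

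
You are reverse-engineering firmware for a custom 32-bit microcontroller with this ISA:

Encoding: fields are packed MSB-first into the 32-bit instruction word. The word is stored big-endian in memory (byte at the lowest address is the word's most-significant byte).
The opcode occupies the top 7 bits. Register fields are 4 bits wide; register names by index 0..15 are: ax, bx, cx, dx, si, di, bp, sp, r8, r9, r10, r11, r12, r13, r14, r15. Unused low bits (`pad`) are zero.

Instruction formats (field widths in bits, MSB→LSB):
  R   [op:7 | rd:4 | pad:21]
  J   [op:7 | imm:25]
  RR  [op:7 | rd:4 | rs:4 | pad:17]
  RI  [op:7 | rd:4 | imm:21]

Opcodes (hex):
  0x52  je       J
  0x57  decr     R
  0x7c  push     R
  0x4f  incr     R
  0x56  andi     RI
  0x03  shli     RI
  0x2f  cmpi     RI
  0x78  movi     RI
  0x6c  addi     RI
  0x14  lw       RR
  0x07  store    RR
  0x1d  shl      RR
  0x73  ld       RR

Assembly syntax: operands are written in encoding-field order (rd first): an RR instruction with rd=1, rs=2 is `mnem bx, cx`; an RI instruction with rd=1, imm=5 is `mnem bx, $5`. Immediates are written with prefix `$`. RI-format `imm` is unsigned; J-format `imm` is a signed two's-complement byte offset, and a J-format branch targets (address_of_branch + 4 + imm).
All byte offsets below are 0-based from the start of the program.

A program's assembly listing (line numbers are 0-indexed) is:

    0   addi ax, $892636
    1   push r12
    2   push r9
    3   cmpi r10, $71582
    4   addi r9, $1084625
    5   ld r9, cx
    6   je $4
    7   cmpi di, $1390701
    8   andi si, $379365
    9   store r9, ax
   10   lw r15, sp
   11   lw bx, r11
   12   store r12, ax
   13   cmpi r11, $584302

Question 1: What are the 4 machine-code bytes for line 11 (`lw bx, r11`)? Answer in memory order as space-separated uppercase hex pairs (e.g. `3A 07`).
L11: lw op=0x14:7|rd=1:4|rs=11:4|pad=0:17 ⇒ 0x28360000 ⇒ big 28 36 00 00

28 36 00 00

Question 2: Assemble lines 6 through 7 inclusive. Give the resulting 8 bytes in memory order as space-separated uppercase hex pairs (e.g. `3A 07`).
A4 00 00 04 5E B5 38 6D

line 6 (je): pack op=0x52:7|imm=4:25 = 0xa4000004; big→ a4 00 00 04
line 7 (cmpi): pack op=0x2f:7|rd=5:4|imm=1390701:21 = 0x5eb5386d; big→ 5e b5 38 6d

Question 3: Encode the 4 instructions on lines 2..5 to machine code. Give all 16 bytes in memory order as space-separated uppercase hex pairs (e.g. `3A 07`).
F9 20 00 00 5F 41 17 9E D9 30 8C D1 E7 24 00 00

2. push fields op=0x7c:7|rd=9:4|pad=0:21 → word f9200000h → f9 20 00 00
3. cmpi fields op=0x2f:7|rd=10:4|imm=71582:21 → word 5f41179eh → 5f 41 17 9e
4. addi fields op=0x6c:7|rd=9:4|imm=1084625:21 → word d9308cd1h → d9 30 8c d1
5. ld fields op=0x73:7|rd=9:4|rs=2:4|pad=0:17 → word e7240000h → e7 24 00 00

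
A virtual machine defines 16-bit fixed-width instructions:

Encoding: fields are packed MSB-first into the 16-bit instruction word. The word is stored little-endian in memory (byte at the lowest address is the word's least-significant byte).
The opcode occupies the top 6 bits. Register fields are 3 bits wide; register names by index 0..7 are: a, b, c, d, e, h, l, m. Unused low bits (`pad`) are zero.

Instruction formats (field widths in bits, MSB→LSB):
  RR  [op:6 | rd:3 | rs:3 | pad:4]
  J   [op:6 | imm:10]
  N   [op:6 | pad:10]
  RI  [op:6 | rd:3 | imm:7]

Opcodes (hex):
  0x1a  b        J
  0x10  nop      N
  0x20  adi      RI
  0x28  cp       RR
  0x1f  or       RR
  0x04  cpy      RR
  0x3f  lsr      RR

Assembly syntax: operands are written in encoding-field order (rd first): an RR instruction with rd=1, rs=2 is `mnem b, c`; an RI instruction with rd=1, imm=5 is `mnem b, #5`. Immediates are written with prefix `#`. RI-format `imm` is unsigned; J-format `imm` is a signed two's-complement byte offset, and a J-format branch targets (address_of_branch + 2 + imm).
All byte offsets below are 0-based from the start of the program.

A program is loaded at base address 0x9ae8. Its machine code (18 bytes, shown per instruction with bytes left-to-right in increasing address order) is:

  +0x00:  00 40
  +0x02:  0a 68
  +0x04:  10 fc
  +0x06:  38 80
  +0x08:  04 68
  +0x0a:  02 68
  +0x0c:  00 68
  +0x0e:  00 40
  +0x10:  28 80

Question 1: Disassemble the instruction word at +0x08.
b #4

off 0x08: read 04 68 as little → 0x6804
  opcode bits[15:10]=0x1a: b/J
  [9:0] imm=4 = #4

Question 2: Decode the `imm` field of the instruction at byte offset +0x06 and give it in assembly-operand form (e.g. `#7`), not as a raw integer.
#56

[06] 38 80 → 0x8038
  opcode bits[15:10]=0x20: adi/RI
  [9:7] rd=0 = a
  [6:0] imm=56 = #56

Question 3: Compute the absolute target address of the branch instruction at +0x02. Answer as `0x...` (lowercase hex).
+0x02: 0a 68 ⇒ word 0x680a (little)
  opcode bits[15:10]=0x1a: b/J
  imm: (w>>0)&0x3ff=0xa → #10
  target = base 0x9ae8 + off 0x02 + 2 + imm 10 = 0x9af6

0x9af6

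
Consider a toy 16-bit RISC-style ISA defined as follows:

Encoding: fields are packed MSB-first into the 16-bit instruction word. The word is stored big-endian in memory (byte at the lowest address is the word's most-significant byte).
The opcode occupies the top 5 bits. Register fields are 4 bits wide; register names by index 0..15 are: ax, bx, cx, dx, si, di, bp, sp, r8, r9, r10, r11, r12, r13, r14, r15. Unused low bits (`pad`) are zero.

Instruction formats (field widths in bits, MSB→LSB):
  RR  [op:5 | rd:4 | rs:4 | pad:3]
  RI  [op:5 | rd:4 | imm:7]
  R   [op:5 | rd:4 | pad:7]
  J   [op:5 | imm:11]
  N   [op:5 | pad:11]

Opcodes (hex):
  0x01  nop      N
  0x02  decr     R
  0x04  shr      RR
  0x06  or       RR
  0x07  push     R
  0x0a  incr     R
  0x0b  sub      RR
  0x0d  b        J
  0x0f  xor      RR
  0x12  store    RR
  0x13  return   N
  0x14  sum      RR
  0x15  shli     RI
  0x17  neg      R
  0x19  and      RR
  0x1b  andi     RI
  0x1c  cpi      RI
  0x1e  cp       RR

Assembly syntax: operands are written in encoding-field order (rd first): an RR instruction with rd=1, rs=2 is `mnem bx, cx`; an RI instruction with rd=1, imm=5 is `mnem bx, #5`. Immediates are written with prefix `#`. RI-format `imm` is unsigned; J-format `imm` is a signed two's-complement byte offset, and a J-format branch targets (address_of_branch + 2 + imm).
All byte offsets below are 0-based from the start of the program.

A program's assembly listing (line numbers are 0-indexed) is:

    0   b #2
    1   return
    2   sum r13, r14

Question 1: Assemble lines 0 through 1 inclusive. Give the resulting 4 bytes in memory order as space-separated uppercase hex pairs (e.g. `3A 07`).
68 02 98 00

line 0 (b): pack op=0xd:5|imm=2:11 = 0x6802; big→ 68 02
line 1 (return): pack op=0x13:5|pad=0:11 = 0x9800; big→ 98 00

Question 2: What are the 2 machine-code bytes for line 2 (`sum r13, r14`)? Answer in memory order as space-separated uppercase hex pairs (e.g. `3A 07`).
A6 F0

L2: sum op=0x14:5|rd=13:4|rs=14:4|pad=0:3 ⇒ 0xa6f0 ⇒ big a6 f0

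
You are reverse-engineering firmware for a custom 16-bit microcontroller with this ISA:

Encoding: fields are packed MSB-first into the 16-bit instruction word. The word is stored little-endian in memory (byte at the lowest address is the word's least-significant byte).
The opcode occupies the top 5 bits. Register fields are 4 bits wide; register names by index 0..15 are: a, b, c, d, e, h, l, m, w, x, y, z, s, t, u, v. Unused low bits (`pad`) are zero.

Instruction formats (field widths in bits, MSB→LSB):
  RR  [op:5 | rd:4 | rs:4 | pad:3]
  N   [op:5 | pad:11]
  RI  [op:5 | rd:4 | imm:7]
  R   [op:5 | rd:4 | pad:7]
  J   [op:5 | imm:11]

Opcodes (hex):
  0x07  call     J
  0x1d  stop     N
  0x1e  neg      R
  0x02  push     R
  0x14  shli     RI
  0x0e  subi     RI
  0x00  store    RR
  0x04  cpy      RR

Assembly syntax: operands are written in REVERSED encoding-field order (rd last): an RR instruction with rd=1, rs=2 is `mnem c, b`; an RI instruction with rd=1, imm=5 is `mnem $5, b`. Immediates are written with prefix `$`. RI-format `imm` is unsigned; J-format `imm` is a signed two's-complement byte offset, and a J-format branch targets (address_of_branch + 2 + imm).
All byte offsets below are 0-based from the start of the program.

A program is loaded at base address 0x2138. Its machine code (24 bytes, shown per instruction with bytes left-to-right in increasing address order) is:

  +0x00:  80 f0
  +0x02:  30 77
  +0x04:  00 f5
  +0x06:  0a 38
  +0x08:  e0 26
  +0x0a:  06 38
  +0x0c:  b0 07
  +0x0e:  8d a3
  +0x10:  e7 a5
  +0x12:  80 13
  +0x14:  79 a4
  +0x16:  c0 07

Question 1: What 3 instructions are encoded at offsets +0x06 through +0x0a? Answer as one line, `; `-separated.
+0x06: 0a 38 ⇒ word 0x380a (little)
  opcode bits[15:11]=0x7: call/J
  [10:0] imm=10 = $10
+0x08: e0 26 ⇒ word 0x26e0 (little)
  opcode bits[15:11]=0x4: cpy/RR
  [10:7] rd=13 = t
  [6:3] rs=12 = s
+0x0a: 06 38 ⇒ word 0x3806 (little)
  opcode bits[15:11]=0x7: call/J
  [10:0] imm=6 = $6

call $10; cpy s, t; call $6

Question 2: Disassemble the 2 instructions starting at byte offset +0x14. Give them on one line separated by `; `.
@+14  little-endian(79 a4) = 0xa479
  op=0xa479>>11=0x14 ⇒ shli (RI)
  rd: (w>>7)&0xf=0x8 → w
  imm: (w>>0)&0x7f=0x79 → $121
@+16  little-endian(c0 07) = 0x07c0
  op=0x07c0>>11=0x0 ⇒ store (RR)
  rd: (w>>7)&0xf=0xf → v
  rs: (w>>3)&0xf=0x8 → w

shli $121, w; store w, v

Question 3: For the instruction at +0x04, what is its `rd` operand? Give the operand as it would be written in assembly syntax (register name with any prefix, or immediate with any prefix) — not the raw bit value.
y

[04] 00 f5 → 0xf500
  opcode bits[15:11]=0x1e: neg/R
  [10:7] rd=10 = y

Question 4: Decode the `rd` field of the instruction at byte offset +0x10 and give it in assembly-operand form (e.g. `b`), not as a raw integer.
+0x10: e7 a5 ⇒ word 0xa5e7 (little)
  opcode bits[15:11]=0x14: shli/RI
  rd@[10:7]=0xb ⇒ z
  imm@[6:0]=0x67 ⇒ $103

z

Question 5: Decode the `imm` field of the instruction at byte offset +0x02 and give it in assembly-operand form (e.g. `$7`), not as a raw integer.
+0x02: 30 77 ⇒ word 0x7730 (little)
  opcode bits[15:11]=0xe: subi/RI
  rd@[10:7]=0xe ⇒ u
  imm@[6:0]=0x30 ⇒ $48

$48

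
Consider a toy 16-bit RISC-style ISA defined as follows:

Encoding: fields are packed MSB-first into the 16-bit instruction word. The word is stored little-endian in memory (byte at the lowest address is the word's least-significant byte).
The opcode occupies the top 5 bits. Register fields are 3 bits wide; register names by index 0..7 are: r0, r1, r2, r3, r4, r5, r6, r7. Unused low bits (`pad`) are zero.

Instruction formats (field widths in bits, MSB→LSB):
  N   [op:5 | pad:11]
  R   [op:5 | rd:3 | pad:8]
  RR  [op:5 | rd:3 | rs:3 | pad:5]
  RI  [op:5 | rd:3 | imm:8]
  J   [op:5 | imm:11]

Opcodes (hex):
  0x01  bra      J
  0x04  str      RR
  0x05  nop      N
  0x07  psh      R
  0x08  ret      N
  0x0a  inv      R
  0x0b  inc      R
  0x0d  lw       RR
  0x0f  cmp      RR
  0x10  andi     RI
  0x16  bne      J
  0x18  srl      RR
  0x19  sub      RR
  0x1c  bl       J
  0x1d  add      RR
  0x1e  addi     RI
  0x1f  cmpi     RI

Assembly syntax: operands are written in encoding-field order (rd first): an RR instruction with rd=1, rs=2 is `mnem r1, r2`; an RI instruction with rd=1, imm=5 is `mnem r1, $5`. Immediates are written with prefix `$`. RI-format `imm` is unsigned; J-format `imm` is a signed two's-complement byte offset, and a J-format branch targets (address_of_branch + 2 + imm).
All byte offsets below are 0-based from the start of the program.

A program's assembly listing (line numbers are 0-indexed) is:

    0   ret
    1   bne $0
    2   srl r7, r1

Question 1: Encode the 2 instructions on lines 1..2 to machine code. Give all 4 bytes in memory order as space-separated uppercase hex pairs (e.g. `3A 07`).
L1: bne op=0x16:5|imm=0:11 ⇒ 0xb000 ⇒ little 00 b0
L2: srl op=0x18:5|rd=7:3|rs=1:3|pad=0:5 ⇒ 0xc720 ⇒ little 20 c7

00 B0 20 C7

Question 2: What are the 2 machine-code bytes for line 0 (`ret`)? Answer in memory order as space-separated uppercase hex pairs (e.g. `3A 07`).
00 40

L0: ret op=0x8:5|pad=0:11 ⇒ 0x4000 ⇒ little 00 40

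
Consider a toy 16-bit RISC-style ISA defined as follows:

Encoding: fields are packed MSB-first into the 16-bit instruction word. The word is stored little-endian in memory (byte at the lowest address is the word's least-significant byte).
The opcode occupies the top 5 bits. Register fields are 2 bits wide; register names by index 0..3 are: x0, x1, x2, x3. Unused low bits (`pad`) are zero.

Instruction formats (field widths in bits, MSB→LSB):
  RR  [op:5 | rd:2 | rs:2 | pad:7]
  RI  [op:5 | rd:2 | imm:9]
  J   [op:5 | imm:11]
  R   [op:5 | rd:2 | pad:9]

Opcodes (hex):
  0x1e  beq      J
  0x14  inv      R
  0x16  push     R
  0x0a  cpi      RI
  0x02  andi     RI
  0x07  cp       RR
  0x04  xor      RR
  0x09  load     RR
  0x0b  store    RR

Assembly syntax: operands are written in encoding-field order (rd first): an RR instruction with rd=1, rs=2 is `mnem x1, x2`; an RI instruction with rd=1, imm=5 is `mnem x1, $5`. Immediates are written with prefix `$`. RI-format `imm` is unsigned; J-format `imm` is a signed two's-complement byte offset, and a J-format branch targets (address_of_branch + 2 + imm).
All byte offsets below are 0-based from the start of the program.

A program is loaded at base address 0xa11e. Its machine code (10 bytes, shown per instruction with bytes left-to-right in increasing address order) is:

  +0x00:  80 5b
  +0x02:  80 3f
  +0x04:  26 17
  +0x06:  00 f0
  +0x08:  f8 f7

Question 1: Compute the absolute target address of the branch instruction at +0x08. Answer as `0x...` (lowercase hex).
+0x08: f8 f7 ⇒ word 0xf7f8 (little)
  top 5b → 0x1e → beq [J]
  [10:0] imm=2040 (s11→-8) = $-8
  target = base 0xa11e + off 0x08 + 2 + imm -8 = 0xa120

0xa120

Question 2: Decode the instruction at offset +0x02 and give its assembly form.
off 0x02: read 80 3f as little → 0x3f80
  op=0x3f80>>11=0x7 ⇒ cp (RR)
  [10:9] rd=3 = x3
  [8:7] rs=3 = x3

cp x3, x3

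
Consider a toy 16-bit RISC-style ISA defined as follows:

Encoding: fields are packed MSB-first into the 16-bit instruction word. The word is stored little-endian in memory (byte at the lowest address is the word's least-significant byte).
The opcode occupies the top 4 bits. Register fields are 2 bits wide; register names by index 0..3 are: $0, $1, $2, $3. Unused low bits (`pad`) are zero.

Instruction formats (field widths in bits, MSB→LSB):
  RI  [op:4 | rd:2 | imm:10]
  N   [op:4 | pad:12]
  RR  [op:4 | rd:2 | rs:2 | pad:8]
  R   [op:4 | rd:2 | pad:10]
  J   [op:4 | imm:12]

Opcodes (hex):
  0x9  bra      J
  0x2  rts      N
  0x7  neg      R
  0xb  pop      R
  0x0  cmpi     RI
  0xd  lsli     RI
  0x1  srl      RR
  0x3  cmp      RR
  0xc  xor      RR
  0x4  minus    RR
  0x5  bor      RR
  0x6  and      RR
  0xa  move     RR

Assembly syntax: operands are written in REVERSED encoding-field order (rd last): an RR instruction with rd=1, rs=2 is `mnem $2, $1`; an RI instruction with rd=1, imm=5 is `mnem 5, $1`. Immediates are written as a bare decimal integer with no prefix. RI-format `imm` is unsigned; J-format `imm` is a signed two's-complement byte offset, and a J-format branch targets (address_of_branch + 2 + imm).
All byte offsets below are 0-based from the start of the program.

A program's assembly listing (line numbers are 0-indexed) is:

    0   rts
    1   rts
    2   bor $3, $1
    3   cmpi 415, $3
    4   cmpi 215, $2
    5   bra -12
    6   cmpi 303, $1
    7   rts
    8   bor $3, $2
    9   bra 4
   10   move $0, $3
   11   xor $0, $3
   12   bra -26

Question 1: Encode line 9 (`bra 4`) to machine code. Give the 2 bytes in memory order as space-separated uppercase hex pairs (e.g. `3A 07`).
L9: bra op=0x9:4|imm=4:12 ⇒ 0x9004 ⇒ little 04 90

04 90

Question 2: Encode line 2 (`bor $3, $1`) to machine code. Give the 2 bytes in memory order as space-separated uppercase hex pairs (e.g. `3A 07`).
00 57

2. bor fields op=0x5:4|rd=1:2|rs=3:2|pad=0:8 → word 5700h → 00 57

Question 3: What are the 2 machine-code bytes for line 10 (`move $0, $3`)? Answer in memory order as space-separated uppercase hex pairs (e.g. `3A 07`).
00 AC

10. move fields op=0xa:4|rd=3:2|rs=0:2|pad=0:8 → word ac00h → 00 ac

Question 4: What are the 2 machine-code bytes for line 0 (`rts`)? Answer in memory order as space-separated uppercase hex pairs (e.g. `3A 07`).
00 20

0. rts fields op=0x2:4|pad=0:12 → word 2000h → 00 20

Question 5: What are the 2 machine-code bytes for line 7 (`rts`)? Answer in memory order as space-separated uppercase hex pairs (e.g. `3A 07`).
00 20

line 7 (rts): pack op=0x2:4|pad=0:12 = 0x2000; little→ 00 20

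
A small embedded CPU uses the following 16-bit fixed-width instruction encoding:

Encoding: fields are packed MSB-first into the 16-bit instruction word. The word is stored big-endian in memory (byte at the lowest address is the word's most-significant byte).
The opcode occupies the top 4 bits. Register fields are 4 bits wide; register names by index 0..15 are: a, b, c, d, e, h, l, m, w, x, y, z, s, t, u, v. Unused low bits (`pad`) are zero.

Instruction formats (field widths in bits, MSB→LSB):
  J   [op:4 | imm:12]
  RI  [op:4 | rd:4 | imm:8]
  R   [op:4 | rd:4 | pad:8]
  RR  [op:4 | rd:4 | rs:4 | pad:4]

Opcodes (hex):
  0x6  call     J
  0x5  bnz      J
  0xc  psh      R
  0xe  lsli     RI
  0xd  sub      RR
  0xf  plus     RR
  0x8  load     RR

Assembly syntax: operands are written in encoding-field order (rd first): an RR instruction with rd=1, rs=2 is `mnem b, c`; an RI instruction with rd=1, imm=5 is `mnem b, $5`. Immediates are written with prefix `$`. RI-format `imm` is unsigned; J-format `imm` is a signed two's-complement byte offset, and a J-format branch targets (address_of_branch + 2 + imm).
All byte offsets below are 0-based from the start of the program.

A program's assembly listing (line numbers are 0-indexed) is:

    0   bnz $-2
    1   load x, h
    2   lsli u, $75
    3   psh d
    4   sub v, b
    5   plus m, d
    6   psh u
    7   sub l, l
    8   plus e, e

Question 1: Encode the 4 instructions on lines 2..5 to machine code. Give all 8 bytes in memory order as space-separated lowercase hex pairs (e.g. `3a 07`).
ee 4b c3 00 df 10 f7 30

2. lsli fields op=0xe:4|rd=14:4|imm=75:8 → word ee4bh → ee 4b
3. psh fields op=0xc:4|rd=3:4|pad=0:8 → word c300h → c3 00
4. sub fields op=0xd:4|rd=15:4|rs=1:4|pad=0:4 → word df10h → df 10
5. plus fields op=0xf:4|rd=7:4|rs=3:4|pad=0:4 → word f730h → f7 30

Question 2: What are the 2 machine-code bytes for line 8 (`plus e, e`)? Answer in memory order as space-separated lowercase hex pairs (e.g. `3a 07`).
8. plus fields op=0xf:4|rd=4:4|rs=4:4|pad=0:4 → word f440h → f4 40

f4 40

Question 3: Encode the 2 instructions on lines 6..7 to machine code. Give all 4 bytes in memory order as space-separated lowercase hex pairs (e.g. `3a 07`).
line 6 (psh): pack op=0xc:4|rd=14:4|pad=0:8 = 0xce00; big→ ce 00
line 7 (sub): pack op=0xd:4|rd=6:4|rs=6:4|pad=0:4 = 0xd660; big→ d6 60

ce 00 d6 60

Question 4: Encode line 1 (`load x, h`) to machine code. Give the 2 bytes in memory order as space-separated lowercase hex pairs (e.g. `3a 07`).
1. load fields op=0x8:4|rd=9:4|rs=5:4|pad=0:4 → word 8950h → 89 50

89 50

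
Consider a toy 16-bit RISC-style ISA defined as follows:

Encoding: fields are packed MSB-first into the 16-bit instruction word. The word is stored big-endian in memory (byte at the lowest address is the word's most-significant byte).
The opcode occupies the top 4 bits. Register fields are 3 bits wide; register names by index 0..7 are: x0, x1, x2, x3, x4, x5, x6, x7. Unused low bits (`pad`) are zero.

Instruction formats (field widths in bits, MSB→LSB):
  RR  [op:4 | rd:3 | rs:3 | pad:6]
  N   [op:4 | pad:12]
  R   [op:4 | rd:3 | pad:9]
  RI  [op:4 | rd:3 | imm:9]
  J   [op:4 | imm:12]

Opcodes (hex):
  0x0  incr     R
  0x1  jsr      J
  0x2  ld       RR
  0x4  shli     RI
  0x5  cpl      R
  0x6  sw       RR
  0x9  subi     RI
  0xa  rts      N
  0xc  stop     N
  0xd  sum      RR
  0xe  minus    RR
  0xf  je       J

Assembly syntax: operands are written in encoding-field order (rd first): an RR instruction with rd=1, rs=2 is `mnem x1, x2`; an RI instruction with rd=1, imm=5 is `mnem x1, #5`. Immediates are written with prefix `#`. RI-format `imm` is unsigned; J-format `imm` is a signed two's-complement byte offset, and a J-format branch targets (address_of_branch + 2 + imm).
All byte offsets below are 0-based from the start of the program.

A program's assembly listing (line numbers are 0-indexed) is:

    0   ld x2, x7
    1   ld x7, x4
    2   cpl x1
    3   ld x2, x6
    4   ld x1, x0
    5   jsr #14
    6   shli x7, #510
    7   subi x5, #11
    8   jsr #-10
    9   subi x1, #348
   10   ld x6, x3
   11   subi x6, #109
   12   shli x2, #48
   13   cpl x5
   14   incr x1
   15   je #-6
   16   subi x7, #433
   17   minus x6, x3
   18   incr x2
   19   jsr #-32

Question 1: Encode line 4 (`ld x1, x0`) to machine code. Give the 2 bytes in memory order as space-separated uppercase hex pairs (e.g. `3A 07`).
4. ld fields op=0x2:4|rd=1:3|rs=0:3|pad=0:6 → word 2200h → 22 00

22 00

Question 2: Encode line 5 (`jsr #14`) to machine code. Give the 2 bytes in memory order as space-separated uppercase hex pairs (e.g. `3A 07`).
line 5 (jsr): pack op=0x1:4|imm=14:12 = 0x100e; big→ 10 0e

10 0E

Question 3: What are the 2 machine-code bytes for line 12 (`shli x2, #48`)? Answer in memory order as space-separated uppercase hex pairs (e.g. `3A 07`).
44 30

L12: shli op=0x4:4|rd=2:3|imm=48:9 ⇒ 0x4430 ⇒ big 44 30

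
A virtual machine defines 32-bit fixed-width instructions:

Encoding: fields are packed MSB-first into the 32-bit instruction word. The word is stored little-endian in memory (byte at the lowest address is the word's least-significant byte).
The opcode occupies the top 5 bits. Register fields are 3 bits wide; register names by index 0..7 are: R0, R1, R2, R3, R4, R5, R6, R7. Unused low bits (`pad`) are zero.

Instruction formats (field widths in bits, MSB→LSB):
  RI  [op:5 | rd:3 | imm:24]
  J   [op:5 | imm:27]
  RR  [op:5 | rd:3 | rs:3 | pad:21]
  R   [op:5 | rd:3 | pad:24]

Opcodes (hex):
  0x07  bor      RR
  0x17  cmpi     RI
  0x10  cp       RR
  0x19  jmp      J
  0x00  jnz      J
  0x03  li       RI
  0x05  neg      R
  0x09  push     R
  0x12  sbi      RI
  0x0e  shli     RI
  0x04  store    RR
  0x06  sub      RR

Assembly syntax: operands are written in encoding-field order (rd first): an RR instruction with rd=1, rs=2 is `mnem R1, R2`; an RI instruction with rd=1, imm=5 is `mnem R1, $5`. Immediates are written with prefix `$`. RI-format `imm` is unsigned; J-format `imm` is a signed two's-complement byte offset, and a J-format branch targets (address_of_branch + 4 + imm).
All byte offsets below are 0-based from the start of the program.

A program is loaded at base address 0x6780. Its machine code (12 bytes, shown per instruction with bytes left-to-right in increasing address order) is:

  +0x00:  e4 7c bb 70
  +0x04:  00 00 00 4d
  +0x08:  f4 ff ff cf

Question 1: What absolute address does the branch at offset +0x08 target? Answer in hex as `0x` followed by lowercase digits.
0x6780

+0x08: f4 ff ff cf ⇒ word 0xcffffff4 (little)
  op=0xcffffff4>>27=0x19 ⇒ jmp (J)
  [26:0] imm=134217716 (s27→-12) = $-12
  target = base 0x6780 + off 0x08 + 4 + imm -12 = 0x6780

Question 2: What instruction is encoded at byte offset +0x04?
push R5

[04] 00 00 00 4d → 0x4d000000
  op=0x4d000000>>27=0x9 ⇒ push (R)
  [26:24] rd=5 = R5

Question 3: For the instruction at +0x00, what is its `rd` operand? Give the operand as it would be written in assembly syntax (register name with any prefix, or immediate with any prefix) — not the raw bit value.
[00] e4 7c bb 70 → 0x70bb7ce4
  opcode bits[31:27]=0xe: shli/RI
  [26:24] rd=0 = R0
  [23:0] imm=12287204 = $12287204

R0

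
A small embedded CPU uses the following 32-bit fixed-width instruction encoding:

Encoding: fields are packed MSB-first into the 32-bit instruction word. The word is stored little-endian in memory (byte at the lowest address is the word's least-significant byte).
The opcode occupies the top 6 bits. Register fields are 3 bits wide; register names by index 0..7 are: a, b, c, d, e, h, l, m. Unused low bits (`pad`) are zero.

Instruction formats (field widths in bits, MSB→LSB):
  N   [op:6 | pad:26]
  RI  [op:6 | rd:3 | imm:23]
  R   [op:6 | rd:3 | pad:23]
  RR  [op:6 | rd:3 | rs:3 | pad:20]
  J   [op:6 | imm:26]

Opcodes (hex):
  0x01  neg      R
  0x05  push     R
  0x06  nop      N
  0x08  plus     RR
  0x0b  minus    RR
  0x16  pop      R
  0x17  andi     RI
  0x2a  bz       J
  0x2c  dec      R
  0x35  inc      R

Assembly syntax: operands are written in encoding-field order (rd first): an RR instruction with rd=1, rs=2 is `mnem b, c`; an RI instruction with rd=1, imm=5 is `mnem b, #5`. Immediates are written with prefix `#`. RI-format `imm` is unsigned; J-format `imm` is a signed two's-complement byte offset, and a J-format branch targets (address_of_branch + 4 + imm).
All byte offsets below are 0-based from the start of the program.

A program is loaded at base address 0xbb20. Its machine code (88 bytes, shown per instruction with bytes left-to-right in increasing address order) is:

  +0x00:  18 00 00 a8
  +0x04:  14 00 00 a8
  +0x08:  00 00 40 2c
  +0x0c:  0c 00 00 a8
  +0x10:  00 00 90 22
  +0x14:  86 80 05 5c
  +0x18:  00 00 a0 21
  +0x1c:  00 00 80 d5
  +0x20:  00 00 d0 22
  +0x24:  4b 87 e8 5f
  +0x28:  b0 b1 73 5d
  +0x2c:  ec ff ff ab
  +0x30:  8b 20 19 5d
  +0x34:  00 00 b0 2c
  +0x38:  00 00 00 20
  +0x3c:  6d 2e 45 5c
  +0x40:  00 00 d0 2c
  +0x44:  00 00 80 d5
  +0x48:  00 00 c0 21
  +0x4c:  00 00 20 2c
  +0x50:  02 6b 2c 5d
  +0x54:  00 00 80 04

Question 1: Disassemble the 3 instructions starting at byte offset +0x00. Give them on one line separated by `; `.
bz #24; bz #20; minus a, e

+0x00: 18 00 00 a8 ⇒ word 0xa8000018 (little)
  op=0xa8000018>>26=0x2a ⇒ bz (J)
  [25:0] imm=24 = #24
+0x04: 14 00 00 a8 ⇒ word 0xa8000014 (little)
  op=0xa8000014>>26=0x2a ⇒ bz (J)
  [25:0] imm=20 = #20
+0x08: 00 00 40 2c ⇒ word 0x2c400000 (little)
  op=0x2c400000>>26=0xb ⇒ minus (RR)
  [25:23] rd=0 = a
  [22:20] rs=4 = e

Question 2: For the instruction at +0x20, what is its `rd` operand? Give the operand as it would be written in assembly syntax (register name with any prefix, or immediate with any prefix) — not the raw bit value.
h

+0x20: 00 00 d0 22 ⇒ word 0x22d00000 (little)
  top 6b → 0x8 → plus [RR]
  rd: (w>>23)&0x7=0x5 → h
  rs: (w>>20)&0x7=0x5 → h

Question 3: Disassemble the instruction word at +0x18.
plus d, c

off 0x18: read 00 00 a0 21 as little → 0x21a00000
  op=0x21a00000>>26=0x8 ⇒ plus (RR)
  rd: (w>>23)&0x7=0x3 → d
  rs: (w>>20)&0x7=0x2 → c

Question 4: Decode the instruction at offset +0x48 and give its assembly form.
[48] 00 00 c0 21 → 0x21c00000
  top 6b → 0x8 → plus [RR]
  rd: (w>>23)&0x7=0x3 → d
  rs: (w>>20)&0x7=0x4 → e

plus d, e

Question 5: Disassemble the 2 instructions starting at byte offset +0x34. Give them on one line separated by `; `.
off 0x34: read 00 00 b0 2c as little → 0x2cb00000
  opcode bits[31:26]=0xb: minus/RR
  rd@[25:23]=0x1 ⇒ b
  rs@[22:20]=0x3 ⇒ d
off 0x38: read 00 00 00 20 as little → 0x20000000
  opcode bits[31:26]=0x8: plus/RR
  rd@[25:23]=0x0 ⇒ a
  rs@[22:20]=0x0 ⇒ a

minus b, d; plus a, a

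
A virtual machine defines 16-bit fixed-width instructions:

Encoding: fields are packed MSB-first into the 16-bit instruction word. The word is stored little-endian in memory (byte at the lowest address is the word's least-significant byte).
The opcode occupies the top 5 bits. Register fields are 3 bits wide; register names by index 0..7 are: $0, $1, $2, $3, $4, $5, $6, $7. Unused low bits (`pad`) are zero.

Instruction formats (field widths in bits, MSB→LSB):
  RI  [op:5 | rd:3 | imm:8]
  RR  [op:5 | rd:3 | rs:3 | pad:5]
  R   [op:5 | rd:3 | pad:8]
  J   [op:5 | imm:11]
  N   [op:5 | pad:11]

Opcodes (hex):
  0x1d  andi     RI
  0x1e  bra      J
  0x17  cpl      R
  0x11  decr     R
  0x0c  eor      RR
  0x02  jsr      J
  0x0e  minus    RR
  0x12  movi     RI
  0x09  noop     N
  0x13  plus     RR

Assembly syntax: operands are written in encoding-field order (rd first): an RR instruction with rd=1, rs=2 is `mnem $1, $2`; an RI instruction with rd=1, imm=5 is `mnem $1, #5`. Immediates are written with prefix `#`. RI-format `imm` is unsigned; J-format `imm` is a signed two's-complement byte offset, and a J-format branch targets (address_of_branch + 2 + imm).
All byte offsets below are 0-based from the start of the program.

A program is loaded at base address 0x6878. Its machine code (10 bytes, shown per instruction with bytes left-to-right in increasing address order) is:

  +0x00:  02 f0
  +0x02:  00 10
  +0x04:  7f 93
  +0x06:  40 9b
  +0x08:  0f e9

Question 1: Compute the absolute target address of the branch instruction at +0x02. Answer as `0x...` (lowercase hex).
0x687c

@+02  little-endian(00 10) = 0x1000
  top 5b → 0x2 → jsr [J]
  imm@[10:0]=0x0 ⇒ #0
  target = base 0x6878 + off 0x02 + 2 + imm 0 = 0x687c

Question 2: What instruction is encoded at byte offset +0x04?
movi $3, #127

[04] 7f 93 → 0x937f
  op=0x937f>>11=0x12 ⇒ movi (RI)
  [10:8] rd=3 = $3
  [7:0] imm=127 = #127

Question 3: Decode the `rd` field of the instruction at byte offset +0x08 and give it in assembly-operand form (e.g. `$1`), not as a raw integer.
$1

[08] 0f e9 → 0xe90f
  op=0xe90f>>11=0x1d ⇒ andi (RI)
  rd: (w>>8)&0x7=0x1 → $1
  imm: (w>>0)&0xff=0xf → #15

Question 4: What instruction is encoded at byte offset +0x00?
[00] 02 f0 → 0xf002
  opcode bits[15:11]=0x1e: bra/J
  [10:0] imm=2 = #2

bra #2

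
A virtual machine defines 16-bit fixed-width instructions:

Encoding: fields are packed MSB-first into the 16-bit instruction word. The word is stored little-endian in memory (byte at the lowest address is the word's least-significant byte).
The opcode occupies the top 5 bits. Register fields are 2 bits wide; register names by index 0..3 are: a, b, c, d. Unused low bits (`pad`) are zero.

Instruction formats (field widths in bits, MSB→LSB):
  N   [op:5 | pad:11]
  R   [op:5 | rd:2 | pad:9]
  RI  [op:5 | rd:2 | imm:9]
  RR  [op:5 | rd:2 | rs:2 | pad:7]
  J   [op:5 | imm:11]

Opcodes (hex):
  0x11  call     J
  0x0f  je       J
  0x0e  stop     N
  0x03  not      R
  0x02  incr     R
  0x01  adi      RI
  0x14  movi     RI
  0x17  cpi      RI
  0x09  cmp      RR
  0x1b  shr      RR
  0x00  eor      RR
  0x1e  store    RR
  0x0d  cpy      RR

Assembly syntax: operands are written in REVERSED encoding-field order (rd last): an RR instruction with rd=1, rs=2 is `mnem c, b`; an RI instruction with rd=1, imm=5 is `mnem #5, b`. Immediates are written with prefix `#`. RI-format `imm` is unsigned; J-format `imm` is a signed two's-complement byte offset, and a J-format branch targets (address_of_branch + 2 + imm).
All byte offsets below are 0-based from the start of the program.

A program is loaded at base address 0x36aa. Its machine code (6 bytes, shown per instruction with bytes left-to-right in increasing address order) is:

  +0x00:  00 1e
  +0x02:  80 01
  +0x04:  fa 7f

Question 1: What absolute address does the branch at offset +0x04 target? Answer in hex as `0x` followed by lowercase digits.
0x36aa

+0x04: fa 7f ⇒ word 0x7ffa (little)
  top 5b → 0xf → je [J]
  [10:0] imm=2042 (s11→-6) = #-6
  target = base 0x36aa + off 0x04 + 2 + imm -6 = 0x36aa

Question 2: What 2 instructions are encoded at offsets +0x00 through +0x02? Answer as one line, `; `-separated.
not d; eor d, a

off 0x00: read 00 1e as little → 0x1e00
  opcode bits[15:11]=0x3: not/R
  [10:9] rd=3 = d
off 0x02: read 80 01 as little → 0x0180
  opcode bits[15:11]=0x0: eor/RR
  [10:9] rd=0 = a
  [8:7] rs=3 = d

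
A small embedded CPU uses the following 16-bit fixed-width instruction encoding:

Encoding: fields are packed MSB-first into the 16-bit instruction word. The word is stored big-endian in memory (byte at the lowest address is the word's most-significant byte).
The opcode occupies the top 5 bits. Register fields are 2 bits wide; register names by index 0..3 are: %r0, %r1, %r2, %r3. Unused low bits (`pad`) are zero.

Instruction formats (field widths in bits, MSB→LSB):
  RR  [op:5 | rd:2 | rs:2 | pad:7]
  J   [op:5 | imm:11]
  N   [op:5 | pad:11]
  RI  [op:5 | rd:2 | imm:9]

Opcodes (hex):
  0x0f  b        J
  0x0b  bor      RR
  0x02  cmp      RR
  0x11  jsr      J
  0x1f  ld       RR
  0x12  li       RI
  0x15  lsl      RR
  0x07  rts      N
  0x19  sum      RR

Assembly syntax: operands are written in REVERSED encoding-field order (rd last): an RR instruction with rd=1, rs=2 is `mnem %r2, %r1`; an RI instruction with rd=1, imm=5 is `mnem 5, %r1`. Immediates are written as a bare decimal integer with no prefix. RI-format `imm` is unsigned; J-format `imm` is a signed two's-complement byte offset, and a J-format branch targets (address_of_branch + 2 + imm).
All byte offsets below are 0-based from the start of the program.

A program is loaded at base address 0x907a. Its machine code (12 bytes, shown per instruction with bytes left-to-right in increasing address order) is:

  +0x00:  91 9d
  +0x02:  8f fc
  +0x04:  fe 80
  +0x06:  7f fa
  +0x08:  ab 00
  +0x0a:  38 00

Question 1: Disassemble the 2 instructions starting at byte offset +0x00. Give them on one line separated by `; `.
+0x00: 91 9d ⇒ word 0x919d (big)
  op=0x919d>>11=0x12 ⇒ li (RI)
  [10:9] rd=0 = %r0
  [8:0] imm=413 = 413
+0x02: 8f fc ⇒ word 0x8ffc (big)
  op=0x8ffc>>11=0x11 ⇒ jsr (J)
  [10:0] imm=2044 (s11→-4) = -4

li 413, %r0; jsr -4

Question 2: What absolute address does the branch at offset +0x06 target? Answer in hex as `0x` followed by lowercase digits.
0x907c

+0x06: 7f fa ⇒ word 0x7ffa (big)
  opcode bits[15:11]=0xf: b/J
  imm: (w>>0)&0x7ff=0x7fa (s11→-6) → -6
  target = base 0x907a + off 0x06 + 2 + imm -6 = 0x907c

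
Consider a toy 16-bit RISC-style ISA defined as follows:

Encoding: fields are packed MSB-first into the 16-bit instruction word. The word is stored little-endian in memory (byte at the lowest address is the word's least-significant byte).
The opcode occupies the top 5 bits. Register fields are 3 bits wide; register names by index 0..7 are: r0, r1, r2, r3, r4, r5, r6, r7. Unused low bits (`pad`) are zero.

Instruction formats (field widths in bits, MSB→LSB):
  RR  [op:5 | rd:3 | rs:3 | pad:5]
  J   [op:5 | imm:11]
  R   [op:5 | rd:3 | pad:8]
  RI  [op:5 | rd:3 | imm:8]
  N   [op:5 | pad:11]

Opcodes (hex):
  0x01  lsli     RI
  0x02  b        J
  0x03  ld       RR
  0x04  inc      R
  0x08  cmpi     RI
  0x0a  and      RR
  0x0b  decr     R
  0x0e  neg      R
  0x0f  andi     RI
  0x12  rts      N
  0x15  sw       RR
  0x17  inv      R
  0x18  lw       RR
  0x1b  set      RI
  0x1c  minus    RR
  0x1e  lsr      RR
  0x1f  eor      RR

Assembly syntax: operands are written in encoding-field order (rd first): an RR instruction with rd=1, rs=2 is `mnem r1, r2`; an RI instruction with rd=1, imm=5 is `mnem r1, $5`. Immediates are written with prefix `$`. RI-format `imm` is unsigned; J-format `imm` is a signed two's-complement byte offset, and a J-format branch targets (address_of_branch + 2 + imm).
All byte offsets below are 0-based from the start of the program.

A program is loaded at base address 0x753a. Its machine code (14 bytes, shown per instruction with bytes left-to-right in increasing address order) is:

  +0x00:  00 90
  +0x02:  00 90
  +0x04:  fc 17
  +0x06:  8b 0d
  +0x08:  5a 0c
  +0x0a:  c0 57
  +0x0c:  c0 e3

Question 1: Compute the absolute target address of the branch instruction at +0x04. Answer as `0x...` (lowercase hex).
0x753c

off 0x04: read fc 17 as little → 0x17fc
  top 5b → 0x2 → b [J]
  imm: (w>>0)&0x7ff=0x7fc (s11→-4) → $-4
  target = base 0x753a + off 0x04 + 2 + imm -4 = 0x753c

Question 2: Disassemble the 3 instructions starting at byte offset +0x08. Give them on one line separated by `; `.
lsli r4, $90; and r7, r6; minus r3, r6

+0x08: 5a 0c ⇒ word 0x0c5a (little)
  top 5b → 0x1 → lsli [RI]
  rd@[10:8]=0x4 ⇒ r4
  imm@[7:0]=0x5a ⇒ $90
+0x0a: c0 57 ⇒ word 0x57c0 (little)
  top 5b → 0xa → and [RR]
  rd@[10:8]=0x7 ⇒ r7
  rs@[7:5]=0x6 ⇒ r6
+0x0c: c0 e3 ⇒ word 0xe3c0 (little)
  top 5b → 0x1c → minus [RR]
  rd@[10:8]=0x3 ⇒ r3
  rs@[7:5]=0x6 ⇒ r6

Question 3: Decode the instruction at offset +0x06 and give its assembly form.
lsli r5, $139

+0x06: 8b 0d ⇒ word 0x0d8b (little)
  op=0x0d8b>>11=0x1 ⇒ lsli (RI)
  rd@[10:8]=0x5 ⇒ r5
  imm@[7:0]=0x8b ⇒ $139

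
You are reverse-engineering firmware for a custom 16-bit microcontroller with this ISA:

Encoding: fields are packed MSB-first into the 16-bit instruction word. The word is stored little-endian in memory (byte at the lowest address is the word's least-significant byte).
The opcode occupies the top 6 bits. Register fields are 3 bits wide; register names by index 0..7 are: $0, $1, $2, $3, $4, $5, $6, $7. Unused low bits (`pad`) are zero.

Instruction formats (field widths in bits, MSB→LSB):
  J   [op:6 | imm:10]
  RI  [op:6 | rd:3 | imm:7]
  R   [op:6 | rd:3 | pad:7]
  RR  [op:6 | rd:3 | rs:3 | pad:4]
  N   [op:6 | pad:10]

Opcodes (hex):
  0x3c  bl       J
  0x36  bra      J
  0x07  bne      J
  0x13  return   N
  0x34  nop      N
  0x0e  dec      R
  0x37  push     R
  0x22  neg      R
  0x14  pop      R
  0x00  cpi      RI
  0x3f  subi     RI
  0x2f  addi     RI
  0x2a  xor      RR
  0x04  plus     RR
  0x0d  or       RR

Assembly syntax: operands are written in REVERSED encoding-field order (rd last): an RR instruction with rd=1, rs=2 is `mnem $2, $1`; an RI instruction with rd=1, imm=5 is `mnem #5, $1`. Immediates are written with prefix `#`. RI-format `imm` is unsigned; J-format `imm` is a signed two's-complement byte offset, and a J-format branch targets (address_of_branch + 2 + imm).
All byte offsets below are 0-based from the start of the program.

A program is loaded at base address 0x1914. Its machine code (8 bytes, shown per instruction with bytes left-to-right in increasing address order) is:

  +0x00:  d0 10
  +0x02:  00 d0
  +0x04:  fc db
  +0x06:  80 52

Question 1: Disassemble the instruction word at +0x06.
pop $5

+0x06: 80 52 ⇒ word 0x5280 (little)
  opcode bits[15:10]=0x14: pop/R
  rd@[9:7]=0x5 ⇒ $5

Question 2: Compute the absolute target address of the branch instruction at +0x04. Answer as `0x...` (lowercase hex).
+0x04: fc db ⇒ word 0xdbfc (little)
  top 6b → 0x36 → bra [J]
  [9:0] imm=1020 (s10→-4) = #-4
  target = base 0x1914 + off 0x04 + 2 + imm -4 = 0x1916

0x1916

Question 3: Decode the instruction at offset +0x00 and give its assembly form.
plus $5, $1

+0x00: d0 10 ⇒ word 0x10d0 (little)
  top 6b → 0x4 → plus [RR]
  rd: (w>>7)&0x7=0x1 → $1
  rs: (w>>4)&0x7=0x5 → $5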